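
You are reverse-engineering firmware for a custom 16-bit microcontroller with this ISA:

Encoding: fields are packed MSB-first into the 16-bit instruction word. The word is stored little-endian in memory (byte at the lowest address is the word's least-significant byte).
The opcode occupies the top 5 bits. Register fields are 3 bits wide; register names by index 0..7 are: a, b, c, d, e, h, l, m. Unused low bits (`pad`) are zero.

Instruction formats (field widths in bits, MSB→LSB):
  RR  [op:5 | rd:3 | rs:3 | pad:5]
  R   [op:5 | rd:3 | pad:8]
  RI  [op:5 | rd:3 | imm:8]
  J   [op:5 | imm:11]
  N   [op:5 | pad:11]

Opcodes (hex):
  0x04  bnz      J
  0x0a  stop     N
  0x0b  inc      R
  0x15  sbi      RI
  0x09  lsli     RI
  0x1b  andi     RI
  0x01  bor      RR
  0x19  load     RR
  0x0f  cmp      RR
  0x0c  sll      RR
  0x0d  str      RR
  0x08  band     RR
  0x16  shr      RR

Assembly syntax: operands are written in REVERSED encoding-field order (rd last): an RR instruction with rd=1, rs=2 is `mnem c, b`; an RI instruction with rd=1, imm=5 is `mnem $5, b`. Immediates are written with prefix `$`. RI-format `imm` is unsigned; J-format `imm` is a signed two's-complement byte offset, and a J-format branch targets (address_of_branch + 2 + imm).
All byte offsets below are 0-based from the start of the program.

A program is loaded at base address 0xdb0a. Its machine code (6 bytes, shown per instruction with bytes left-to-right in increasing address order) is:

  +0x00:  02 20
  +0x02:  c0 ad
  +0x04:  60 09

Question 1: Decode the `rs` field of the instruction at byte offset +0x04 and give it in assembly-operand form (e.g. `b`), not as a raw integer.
[04] 60 09 → 0x0960
  opcode bits[15:11]=0x1: bor/RR
  [10:8] rd=1 = b
  [7:5] rs=3 = d

d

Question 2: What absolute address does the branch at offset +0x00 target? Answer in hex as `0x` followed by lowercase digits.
0xdb0e

[00] 02 20 → 0x2002
  op=0x2002>>11=0x4 ⇒ bnz (J)
  imm: (w>>0)&0x7ff=0x2 → $2
  target = base 0xdb0a + off 0x00 + 2 + imm 2 = 0xdb0e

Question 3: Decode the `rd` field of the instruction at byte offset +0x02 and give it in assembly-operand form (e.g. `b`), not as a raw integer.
off 0x02: read c0 ad as little → 0xadc0
  op=0xadc0>>11=0x15 ⇒ sbi (RI)
  [10:8] rd=5 = h
  [7:0] imm=192 = $192

h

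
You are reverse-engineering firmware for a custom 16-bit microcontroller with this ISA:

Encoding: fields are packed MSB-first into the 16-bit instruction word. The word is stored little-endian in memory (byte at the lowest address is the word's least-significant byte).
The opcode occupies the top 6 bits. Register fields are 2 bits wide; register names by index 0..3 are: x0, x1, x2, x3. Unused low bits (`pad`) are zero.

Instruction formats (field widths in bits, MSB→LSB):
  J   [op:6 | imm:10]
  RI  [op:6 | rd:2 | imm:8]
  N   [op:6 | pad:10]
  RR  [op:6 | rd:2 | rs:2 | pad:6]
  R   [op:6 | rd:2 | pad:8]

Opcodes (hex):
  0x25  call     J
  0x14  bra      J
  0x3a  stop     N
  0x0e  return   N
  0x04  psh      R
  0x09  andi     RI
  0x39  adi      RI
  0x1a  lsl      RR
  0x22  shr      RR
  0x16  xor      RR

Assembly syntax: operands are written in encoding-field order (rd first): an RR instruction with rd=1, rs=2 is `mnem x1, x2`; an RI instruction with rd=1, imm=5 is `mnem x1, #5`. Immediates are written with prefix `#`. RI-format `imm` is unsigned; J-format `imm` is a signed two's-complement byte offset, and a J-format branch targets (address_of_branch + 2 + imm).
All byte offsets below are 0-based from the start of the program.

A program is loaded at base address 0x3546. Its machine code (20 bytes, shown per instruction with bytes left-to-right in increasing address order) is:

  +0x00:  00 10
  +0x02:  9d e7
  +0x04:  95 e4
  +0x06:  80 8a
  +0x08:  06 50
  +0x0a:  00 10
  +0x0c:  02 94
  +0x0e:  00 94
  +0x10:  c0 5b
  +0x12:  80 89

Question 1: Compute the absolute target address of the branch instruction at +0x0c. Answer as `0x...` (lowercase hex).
0x3556

[0c] 02 94 → 0x9402
  op=0x9402>>10=0x25 ⇒ call (J)
  imm@[9:0]=0x2 ⇒ #2
  target = base 0x3546 + off 0x0c + 2 + imm 2 = 0x3556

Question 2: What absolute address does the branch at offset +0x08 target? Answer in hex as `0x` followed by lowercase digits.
off 0x08: read 06 50 as little → 0x5006
  top 6b → 0x14 → bra [J]
  [9:0] imm=6 = #6
  target = base 0x3546 + off 0x08 + 2 + imm 6 = 0x3556

0x3556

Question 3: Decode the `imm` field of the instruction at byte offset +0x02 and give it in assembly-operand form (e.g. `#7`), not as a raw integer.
#157

+0x02: 9d e7 ⇒ word 0xe79d (little)
  top 6b → 0x39 → adi [RI]
  rd@[9:8]=0x3 ⇒ x3
  imm@[7:0]=0x9d ⇒ #157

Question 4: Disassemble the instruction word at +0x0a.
[0a] 00 10 → 0x1000
  top 6b → 0x4 → psh [R]
  rd: (w>>8)&0x3=0x0 → x0

psh x0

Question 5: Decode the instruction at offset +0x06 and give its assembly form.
shr x2, x2

@+06  little-endian(80 8a) = 0x8a80
  top 6b → 0x22 → shr [RR]
  [9:8] rd=2 = x2
  [7:6] rs=2 = x2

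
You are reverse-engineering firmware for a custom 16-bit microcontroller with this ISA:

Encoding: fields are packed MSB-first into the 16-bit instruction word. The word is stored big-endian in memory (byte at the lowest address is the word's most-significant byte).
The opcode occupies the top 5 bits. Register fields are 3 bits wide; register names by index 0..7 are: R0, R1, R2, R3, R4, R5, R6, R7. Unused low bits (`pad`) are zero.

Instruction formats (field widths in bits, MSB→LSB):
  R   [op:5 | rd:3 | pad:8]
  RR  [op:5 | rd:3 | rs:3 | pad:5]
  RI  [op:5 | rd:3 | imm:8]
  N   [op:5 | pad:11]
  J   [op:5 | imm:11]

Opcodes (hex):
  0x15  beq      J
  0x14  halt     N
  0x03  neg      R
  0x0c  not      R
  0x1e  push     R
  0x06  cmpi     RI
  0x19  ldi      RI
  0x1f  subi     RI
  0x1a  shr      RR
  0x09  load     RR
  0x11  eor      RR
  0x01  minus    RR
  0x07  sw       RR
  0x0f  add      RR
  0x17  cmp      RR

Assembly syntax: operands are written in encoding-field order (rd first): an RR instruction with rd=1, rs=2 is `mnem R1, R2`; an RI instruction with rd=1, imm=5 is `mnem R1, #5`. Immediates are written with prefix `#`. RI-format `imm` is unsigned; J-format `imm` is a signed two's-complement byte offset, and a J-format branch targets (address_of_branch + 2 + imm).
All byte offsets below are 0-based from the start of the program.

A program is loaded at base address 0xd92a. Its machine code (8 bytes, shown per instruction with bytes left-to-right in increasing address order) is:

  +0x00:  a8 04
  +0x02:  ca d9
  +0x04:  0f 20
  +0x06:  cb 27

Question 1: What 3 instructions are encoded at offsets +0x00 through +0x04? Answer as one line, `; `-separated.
beq #4; ldi R2, #217; minus R7, R1

+0x00: a8 04 ⇒ word 0xa804 (big)
  op=0xa804>>11=0x15 ⇒ beq (J)
  imm@[10:0]=0x4 ⇒ #4
+0x02: ca d9 ⇒ word 0xcad9 (big)
  op=0xcad9>>11=0x19 ⇒ ldi (RI)
  rd@[10:8]=0x2 ⇒ R2
  imm@[7:0]=0xd9 ⇒ #217
+0x04: 0f 20 ⇒ word 0x0f20 (big)
  op=0x0f20>>11=0x1 ⇒ minus (RR)
  rd@[10:8]=0x7 ⇒ R7
  rs@[7:5]=0x1 ⇒ R1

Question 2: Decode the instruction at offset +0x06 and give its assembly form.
ldi R3, #39

off 0x06: read cb 27 as big → 0xcb27
  op=0xcb27>>11=0x19 ⇒ ldi (RI)
  rd: (w>>8)&0x7=0x3 → R3
  imm: (w>>0)&0xff=0x27 → #39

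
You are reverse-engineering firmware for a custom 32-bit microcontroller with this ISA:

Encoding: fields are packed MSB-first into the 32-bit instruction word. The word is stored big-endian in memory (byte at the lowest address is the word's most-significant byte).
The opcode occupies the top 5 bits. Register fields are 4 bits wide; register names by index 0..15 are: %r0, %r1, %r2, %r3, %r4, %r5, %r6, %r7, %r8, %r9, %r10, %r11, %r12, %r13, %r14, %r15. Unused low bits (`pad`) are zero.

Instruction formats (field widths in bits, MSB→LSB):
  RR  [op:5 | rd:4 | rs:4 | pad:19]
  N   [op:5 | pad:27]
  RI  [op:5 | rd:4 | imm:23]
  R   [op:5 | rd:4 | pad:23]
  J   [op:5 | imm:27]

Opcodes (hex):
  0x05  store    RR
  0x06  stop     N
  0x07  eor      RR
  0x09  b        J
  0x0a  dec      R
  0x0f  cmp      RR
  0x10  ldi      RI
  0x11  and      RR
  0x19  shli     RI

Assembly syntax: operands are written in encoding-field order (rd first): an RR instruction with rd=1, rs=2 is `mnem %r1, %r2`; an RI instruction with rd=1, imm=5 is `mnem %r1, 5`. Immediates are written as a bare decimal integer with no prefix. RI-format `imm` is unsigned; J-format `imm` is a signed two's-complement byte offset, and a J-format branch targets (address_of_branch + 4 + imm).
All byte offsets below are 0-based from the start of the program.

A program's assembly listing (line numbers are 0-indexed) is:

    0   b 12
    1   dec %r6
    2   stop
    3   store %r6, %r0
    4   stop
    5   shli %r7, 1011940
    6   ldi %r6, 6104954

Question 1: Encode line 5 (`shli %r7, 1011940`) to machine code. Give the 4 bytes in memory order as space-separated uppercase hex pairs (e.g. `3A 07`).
5. shli fields op=0x19:5|rd=7:4|imm=1011940:23 → word cb8f70e4h → cb 8f 70 e4

CB 8F 70 E4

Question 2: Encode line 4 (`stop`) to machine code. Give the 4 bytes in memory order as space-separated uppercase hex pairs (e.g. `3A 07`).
30 00 00 00

line 4 (stop): pack op=0x6:5|pad=0:27 = 0x30000000; big→ 30 00 00 00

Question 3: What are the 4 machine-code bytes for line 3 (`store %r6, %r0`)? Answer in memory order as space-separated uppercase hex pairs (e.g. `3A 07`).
2B 00 00 00

L3: store op=0x5:5|rd=6:4|rs=0:4|pad=0:19 ⇒ 0x2b000000 ⇒ big 2b 00 00 00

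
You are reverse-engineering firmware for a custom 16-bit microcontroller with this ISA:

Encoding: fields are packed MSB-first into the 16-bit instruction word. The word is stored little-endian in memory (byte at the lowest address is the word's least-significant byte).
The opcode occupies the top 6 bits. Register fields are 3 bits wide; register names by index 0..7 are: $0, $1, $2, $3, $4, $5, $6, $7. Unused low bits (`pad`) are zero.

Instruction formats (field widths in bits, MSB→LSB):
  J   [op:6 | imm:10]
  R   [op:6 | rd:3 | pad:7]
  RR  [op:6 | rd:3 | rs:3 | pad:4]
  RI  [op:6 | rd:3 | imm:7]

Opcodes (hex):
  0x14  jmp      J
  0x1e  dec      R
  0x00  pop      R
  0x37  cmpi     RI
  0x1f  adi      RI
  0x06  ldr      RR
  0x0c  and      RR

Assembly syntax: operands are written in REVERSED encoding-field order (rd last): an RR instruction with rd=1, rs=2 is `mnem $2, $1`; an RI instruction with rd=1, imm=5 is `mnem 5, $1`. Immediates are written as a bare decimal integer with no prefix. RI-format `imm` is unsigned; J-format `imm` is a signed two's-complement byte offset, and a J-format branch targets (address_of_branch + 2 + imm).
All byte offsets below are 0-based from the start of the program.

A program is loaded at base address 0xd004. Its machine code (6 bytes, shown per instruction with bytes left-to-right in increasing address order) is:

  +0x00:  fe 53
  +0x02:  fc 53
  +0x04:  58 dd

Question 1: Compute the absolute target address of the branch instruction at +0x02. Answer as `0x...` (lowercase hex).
+0x02: fc 53 ⇒ word 0x53fc (little)
  top 6b → 0x14 → jmp [J]
  imm@[9:0]=0x3fc (s10→-4) ⇒ -4
  target = base 0xd004 + off 0x02 + 2 + imm -4 = 0xd004

0xd004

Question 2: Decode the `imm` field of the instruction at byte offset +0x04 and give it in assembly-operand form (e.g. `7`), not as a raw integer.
88

+0x04: 58 dd ⇒ word 0xdd58 (little)
  top 6b → 0x37 → cmpi [RI]
  rd: (w>>7)&0x7=0x2 → $2
  imm: (w>>0)&0x7f=0x58 → 88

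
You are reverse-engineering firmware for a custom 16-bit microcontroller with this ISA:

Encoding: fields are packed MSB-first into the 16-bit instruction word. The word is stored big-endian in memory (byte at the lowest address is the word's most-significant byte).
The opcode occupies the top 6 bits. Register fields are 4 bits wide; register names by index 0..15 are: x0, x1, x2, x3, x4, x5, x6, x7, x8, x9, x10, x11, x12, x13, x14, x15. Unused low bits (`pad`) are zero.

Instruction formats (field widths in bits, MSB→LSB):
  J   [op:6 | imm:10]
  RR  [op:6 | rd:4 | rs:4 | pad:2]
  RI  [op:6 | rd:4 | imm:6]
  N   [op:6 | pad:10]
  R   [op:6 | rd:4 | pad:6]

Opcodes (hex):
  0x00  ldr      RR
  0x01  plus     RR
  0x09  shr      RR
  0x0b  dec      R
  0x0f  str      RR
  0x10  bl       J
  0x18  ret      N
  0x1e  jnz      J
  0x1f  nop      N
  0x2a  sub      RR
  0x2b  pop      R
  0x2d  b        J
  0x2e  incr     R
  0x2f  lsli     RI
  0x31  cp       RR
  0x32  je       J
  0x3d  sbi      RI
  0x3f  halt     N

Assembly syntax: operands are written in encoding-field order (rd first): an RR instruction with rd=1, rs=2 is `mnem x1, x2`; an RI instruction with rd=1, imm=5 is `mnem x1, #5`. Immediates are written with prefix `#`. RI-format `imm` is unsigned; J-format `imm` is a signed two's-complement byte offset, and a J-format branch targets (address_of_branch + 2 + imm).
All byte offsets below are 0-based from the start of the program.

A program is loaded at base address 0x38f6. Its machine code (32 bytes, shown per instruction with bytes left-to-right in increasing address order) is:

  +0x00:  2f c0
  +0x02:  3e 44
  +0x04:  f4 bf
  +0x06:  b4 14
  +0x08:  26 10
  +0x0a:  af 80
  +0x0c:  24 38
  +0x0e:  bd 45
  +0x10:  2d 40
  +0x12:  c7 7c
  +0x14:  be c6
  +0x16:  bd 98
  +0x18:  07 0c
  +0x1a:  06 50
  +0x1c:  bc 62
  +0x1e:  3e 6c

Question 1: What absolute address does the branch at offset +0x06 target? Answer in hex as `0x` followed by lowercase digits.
@+06  big-endian(b4 14) = 0xb414
  opcode bits[15:10]=0x2d: b/J
  [9:0] imm=20 = #20
  target = base 0x38f6 + off 0x06 + 2 + imm 20 = 0x3912

0x3912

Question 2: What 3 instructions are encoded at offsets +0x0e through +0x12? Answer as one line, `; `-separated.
+0x0e: bd 45 ⇒ word 0xbd45 (big)
  op=0xbd45>>10=0x2f ⇒ lsli (RI)
  [9:6] rd=5 = x5
  [5:0] imm=5 = #5
+0x10: 2d 40 ⇒ word 0x2d40 (big)
  op=0x2d40>>10=0xb ⇒ dec (R)
  [9:6] rd=5 = x5
+0x12: c7 7c ⇒ word 0xc77c (big)
  op=0xc77c>>10=0x31 ⇒ cp (RR)
  [9:6] rd=13 = x13
  [5:2] rs=15 = x15

lsli x5, #5; dec x5; cp x13, x15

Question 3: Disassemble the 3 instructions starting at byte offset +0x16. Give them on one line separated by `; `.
off 0x16: read bd 98 as big → 0xbd98
  opcode bits[15:10]=0x2f: lsli/RI
  rd: (w>>6)&0xf=0x6 → x6
  imm: (w>>0)&0x3f=0x18 → #24
off 0x18: read 07 0c as big → 0x070c
  opcode bits[15:10]=0x1: plus/RR
  rd: (w>>6)&0xf=0xc → x12
  rs: (w>>2)&0xf=0x3 → x3
off 0x1a: read 06 50 as big → 0x0650
  opcode bits[15:10]=0x1: plus/RR
  rd: (w>>6)&0xf=0x9 → x9
  rs: (w>>2)&0xf=0x4 → x4

lsli x6, #24; plus x12, x3; plus x9, x4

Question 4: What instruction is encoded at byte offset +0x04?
@+04  big-endian(f4 bf) = 0xf4bf
  top 6b → 0x3d → sbi [RI]
  rd@[9:6]=0x2 ⇒ x2
  imm@[5:0]=0x3f ⇒ #63

sbi x2, #63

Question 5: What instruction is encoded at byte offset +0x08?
[08] 26 10 → 0x2610
  top 6b → 0x9 → shr [RR]
  [9:6] rd=8 = x8
  [5:2] rs=4 = x4

shr x8, x4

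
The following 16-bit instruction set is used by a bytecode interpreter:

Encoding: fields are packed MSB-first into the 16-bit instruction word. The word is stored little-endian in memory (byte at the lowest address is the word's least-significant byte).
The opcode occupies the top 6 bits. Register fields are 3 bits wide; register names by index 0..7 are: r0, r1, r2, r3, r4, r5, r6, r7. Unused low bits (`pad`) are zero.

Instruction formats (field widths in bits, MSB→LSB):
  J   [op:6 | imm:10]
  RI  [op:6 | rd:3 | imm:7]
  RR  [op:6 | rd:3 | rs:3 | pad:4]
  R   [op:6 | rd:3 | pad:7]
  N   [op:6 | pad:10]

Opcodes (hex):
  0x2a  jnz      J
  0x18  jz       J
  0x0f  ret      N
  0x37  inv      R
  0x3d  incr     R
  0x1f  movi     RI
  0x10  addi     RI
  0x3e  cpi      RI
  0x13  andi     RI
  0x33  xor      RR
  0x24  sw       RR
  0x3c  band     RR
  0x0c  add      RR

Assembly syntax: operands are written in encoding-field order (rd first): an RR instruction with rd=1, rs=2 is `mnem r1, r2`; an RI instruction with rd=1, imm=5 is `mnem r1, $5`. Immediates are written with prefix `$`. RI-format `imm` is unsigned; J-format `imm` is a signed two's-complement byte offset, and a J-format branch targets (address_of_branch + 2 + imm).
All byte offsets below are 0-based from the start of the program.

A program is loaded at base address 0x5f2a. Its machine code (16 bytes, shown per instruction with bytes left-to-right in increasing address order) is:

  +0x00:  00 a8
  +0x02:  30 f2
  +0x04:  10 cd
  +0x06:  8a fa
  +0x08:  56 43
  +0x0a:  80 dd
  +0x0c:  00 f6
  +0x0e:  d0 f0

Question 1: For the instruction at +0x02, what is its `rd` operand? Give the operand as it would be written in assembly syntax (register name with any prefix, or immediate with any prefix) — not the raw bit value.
r4

@+02  little-endian(30 f2) = 0xf230
  op=0xf230>>10=0x3c ⇒ band (RR)
  [9:7] rd=4 = r4
  [6:4] rs=3 = r3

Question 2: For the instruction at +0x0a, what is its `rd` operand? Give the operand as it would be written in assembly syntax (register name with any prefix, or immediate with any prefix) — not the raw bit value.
off 0x0a: read 80 dd as little → 0xdd80
  op=0xdd80>>10=0x37 ⇒ inv (R)
  rd@[9:7]=0x3 ⇒ r3

r3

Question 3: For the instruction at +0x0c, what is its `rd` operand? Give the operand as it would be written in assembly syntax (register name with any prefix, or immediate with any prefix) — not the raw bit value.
+0x0c: 00 f6 ⇒ word 0xf600 (little)
  top 6b → 0x3d → incr [R]
  rd: (w>>7)&0x7=0x4 → r4

r4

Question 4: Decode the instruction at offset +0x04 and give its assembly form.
xor r2, r1

@+04  little-endian(10 cd) = 0xcd10
  op=0xcd10>>10=0x33 ⇒ xor (RR)
  rd: (w>>7)&0x7=0x2 → r2
  rs: (w>>4)&0x7=0x1 → r1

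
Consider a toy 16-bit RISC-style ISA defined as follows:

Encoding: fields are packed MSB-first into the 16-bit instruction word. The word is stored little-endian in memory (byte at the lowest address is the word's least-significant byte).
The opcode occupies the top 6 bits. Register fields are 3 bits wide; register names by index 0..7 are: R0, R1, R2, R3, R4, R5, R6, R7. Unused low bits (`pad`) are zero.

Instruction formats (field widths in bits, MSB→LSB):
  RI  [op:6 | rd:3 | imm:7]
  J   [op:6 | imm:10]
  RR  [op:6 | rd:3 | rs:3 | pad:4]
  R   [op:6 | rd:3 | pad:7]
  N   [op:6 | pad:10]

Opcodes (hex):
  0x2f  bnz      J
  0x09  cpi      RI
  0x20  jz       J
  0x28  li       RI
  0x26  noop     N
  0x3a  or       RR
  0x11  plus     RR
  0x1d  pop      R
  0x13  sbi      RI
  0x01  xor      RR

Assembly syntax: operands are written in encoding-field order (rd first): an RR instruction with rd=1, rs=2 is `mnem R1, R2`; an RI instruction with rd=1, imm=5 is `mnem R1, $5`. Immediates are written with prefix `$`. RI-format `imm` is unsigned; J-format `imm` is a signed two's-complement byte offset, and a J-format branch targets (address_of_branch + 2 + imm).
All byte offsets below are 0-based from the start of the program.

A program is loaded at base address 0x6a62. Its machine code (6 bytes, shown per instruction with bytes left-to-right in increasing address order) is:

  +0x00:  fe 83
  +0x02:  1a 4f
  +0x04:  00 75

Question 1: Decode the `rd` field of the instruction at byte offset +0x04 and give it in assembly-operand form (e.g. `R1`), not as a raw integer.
+0x04: 00 75 ⇒ word 0x7500 (little)
  top 6b → 0x1d → pop [R]
  rd@[9:7]=0x2 ⇒ R2

R2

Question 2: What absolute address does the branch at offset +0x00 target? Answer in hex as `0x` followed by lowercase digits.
[00] fe 83 → 0x83fe
  top 6b → 0x20 → jz [J]
  imm@[9:0]=0x3fe (s10→-2) ⇒ $-2
  target = base 0x6a62 + off 0x00 + 2 + imm -2 = 0x6a62

0x6a62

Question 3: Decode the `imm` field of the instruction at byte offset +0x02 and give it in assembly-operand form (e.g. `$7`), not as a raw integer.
$26

@+02  little-endian(1a 4f) = 0x4f1a
  op=0x4f1a>>10=0x13 ⇒ sbi (RI)
  [9:7] rd=6 = R6
  [6:0] imm=26 = $26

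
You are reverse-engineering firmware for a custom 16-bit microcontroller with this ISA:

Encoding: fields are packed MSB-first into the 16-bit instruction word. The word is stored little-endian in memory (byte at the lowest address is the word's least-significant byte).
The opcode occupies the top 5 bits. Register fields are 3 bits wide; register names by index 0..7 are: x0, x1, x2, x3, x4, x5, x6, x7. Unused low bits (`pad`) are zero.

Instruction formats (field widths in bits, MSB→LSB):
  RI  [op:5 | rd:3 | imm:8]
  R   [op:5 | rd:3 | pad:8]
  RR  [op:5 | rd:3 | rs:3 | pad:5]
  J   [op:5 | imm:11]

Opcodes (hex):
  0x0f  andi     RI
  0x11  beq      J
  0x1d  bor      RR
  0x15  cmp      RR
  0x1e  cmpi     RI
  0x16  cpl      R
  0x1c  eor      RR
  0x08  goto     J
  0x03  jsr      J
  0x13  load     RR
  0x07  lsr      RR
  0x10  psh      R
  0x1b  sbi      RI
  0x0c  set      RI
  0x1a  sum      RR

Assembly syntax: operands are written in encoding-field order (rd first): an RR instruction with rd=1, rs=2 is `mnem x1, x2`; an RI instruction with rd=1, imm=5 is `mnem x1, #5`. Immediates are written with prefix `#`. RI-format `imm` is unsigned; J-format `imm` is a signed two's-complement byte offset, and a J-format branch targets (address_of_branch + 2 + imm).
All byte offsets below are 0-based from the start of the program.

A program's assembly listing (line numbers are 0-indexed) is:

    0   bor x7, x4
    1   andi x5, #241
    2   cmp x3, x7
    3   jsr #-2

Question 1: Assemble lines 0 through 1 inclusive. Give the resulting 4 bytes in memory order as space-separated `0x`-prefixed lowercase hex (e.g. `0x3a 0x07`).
0x80 0xef 0xf1 0x7d

line 0 (bor): pack op=0x1d:5|rd=7:3|rs=4:3|pad=0:5 = 0xef80; little→ 80 ef
line 1 (andi): pack op=0xf:5|rd=5:3|imm=241:8 = 0x7df1; little→ f1 7d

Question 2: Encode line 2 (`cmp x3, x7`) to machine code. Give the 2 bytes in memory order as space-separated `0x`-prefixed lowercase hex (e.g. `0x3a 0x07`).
0xe0 0xab

2. cmp fields op=0x15:5|rd=3:3|rs=7:3|pad=0:5 → word abe0h → e0 ab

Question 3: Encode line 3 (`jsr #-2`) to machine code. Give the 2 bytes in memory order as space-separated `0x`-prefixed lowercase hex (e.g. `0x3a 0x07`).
L3: jsr op=0x3:5|imm=-2:11 ⇒ 0x1ffe ⇒ little fe 1f

0xfe 0x1f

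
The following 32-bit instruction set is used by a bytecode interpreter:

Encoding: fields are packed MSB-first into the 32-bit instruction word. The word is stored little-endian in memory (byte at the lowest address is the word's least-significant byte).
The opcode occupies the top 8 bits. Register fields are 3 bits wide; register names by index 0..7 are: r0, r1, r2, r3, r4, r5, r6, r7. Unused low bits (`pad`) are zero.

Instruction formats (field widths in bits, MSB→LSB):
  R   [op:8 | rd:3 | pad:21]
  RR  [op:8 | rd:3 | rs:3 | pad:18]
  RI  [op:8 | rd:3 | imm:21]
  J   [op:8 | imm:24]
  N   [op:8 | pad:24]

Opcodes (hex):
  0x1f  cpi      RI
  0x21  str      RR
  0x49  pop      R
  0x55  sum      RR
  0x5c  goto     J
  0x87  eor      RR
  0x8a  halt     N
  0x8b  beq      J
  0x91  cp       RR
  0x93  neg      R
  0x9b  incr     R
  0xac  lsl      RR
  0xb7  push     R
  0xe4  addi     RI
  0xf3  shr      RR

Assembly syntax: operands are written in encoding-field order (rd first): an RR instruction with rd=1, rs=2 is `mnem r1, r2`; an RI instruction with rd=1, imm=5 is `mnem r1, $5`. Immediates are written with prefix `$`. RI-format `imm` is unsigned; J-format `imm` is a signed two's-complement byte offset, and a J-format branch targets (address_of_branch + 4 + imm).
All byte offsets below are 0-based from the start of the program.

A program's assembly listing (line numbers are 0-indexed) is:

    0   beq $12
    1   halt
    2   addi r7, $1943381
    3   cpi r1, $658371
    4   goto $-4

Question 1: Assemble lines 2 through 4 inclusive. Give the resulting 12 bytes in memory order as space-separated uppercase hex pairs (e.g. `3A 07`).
55 A7 FD E4 C3 0B 2A 1F FC FF FF 5C

2. addi fields op=0xe4:8|rd=7:3|imm=1943381:21 → word e4fda755h → 55 a7 fd e4
3. cpi fields op=0x1f:8|rd=1:3|imm=658371:21 → word 1f2a0bc3h → c3 0b 2a 1f
4. goto fields op=0x5c:8|imm=-4:24 → word 5cfffffch → fc ff ff 5c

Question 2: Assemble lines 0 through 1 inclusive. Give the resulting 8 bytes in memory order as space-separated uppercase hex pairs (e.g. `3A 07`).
0C 00 00 8B 00 00 00 8A

L0: beq op=0x8b:8|imm=12:24 ⇒ 0x8b00000c ⇒ little 0c 00 00 8b
L1: halt op=0x8a:8|pad=0:24 ⇒ 0x8a000000 ⇒ little 00 00 00 8a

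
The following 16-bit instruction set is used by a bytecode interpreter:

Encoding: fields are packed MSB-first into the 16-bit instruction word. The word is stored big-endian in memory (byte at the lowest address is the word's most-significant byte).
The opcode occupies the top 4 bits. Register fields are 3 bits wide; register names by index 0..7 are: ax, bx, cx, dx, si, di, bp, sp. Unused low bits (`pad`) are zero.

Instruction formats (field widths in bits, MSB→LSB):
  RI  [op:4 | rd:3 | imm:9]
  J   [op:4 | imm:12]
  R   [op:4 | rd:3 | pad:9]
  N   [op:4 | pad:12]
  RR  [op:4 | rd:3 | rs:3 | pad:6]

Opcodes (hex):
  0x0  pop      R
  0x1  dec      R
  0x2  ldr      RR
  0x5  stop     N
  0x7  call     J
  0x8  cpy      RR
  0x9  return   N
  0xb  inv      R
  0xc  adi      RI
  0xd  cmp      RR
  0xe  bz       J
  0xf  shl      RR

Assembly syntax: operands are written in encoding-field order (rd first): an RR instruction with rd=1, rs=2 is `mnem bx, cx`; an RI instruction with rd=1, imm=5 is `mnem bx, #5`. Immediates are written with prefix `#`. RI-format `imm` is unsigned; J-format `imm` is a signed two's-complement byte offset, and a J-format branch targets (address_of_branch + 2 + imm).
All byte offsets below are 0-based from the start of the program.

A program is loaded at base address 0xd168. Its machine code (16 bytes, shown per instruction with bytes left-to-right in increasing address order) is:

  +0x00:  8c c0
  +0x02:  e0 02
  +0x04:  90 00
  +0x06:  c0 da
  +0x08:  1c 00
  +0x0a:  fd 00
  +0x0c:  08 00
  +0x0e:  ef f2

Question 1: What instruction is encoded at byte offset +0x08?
[08] 1c 00 → 0x1c00
  top 4b → 0x1 → dec [R]
  rd: (w>>9)&0x7=0x6 → bp

dec bp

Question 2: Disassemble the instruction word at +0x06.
+0x06: c0 da ⇒ word 0xc0da (big)
  op=0xc0da>>12=0xc ⇒ adi (RI)
  rd: (w>>9)&0x7=0x0 → ax
  imm: (w>>0)&0x1ff=0xda → #218

adi ax, #218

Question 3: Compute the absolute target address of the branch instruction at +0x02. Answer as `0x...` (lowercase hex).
0xd16e

+0x02: e0 02 ⇒ word 0xe002 (big)
  op=0xe002>>12=0xe ⇒ bz (J)
  imm: (w>>0)&0xfff=0x2 → #2
  target = base 0xd168 + off 0x02 + 2 + imm 2 = 0xd16e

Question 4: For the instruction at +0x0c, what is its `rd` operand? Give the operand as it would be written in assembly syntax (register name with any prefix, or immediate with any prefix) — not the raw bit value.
si

[0c] 08 00 → 0x0800
  opcode bits[15:12]=0x0: pop/R
  rd: (w>>9)&0x7=0x4 → si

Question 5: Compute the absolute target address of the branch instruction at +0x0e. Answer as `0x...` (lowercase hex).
0xd16a

@+0e  big-endian(ef f2) = 0xeff2
  op=0xeff2>>12=0xe ⇒ bz (J)
  imm: (w>>0)&0xfff=0xff2 (s12→-14) → #-14
  target = base 0xd168 + off 0x0e + 2 + imm -14 = 0xd16a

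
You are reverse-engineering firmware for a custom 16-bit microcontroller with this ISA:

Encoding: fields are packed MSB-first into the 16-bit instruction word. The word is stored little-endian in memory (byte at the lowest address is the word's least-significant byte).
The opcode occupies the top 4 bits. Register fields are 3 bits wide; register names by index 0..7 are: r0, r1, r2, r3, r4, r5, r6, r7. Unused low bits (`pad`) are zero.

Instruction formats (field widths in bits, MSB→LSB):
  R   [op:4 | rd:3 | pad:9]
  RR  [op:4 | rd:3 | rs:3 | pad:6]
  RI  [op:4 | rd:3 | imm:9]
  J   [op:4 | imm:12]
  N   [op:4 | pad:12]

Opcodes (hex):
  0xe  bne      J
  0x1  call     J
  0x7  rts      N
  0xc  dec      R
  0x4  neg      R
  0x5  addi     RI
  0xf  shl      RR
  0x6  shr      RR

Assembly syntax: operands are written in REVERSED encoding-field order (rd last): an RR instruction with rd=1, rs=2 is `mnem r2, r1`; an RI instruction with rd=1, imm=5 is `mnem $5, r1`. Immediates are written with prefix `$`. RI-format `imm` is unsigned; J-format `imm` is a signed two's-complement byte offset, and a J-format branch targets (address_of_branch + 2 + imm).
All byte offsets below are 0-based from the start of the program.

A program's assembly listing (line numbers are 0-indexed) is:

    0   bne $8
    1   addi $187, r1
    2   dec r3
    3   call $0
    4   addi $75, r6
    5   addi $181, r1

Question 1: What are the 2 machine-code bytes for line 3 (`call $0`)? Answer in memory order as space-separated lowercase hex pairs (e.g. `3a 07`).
00 10

3. call fields op=0x1:4|imm=0:12 → word 1000h → 00 10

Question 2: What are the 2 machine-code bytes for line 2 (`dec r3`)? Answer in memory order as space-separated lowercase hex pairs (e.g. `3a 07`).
L2: dec op=0xc:4|rd=3:3|pad=0:9 ⇒ 0xc600 ⇒ little 00 c6

00 c6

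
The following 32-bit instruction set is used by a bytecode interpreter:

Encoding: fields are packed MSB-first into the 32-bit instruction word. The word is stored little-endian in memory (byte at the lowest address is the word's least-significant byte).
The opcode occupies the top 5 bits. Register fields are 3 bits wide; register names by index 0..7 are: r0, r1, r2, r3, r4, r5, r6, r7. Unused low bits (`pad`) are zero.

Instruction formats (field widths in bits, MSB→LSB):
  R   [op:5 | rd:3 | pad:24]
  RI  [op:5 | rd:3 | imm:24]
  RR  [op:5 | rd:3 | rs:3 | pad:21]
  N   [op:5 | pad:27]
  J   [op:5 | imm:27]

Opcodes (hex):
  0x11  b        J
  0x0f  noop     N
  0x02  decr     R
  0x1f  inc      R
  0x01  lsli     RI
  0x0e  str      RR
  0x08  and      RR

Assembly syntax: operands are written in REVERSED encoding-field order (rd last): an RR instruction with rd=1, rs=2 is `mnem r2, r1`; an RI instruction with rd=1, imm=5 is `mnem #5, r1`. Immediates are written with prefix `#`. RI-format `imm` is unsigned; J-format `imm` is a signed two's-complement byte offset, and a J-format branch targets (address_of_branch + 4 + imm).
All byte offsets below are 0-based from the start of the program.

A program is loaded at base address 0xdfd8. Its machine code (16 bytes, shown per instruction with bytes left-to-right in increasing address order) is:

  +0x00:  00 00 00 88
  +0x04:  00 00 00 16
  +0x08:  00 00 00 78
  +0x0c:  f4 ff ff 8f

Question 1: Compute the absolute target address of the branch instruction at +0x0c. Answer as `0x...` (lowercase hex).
@+0c  little-endian(f4 ff ff 8f) = 0x8ffffff4
  opcode bits[31:27]=0x11: b/J
  imm: (w>>0)&0x7ffffff=0x7fffff4 (s27→-12) → #-12
  target = base 0xdfd8 + off 0x0c + 4 + imm -12 = 0xdfdc

0xdfdc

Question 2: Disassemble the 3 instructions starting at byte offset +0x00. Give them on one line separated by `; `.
+0x00: 00 00 00 88 ⇒ word 0x88000000 (little)
  top 5b → 0x11 → b [J]
  imm: (w>>0)&0x7ffffff=0x0 → #0
+0x04: 00 00 00 16 ⇒ word 0x16000000 (little)
  top 5b → 0x2 → decr [R]
  rd: (w>>24)&0x7=0x6 → r6
+0x08: 00 00 00 78 ⇒ word 0x78000000 (little)
  top 5b → 0xf → noop [N]

b #0; decr r6; noop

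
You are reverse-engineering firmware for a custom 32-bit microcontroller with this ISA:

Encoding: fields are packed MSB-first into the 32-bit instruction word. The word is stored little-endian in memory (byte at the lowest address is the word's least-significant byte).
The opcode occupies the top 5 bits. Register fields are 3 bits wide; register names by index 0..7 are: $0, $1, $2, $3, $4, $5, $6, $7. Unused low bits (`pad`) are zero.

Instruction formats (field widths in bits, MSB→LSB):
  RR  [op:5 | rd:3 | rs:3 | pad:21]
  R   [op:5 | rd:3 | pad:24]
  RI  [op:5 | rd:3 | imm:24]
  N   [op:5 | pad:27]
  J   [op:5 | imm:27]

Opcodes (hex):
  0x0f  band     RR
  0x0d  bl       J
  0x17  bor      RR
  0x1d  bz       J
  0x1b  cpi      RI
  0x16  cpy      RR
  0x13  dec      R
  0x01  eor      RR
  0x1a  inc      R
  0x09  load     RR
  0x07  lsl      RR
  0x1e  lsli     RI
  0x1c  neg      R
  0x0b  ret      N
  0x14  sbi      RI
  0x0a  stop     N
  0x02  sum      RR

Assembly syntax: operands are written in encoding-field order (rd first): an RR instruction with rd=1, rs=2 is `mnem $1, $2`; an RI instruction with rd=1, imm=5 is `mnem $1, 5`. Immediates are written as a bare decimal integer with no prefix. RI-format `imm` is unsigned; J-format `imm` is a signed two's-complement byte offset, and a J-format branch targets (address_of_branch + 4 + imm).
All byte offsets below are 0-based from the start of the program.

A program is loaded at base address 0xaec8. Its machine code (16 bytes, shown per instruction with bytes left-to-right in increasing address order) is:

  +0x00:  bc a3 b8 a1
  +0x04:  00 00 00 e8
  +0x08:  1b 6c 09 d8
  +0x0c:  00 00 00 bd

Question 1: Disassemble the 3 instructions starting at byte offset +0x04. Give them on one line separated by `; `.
bz 0; cpi $0, 617499; bor $5, $0

[04] 00 00 00 e8 → 0xe8000000
  top 5b → 0x1d → bz [J]
  imm@[26:0]=0x0 ⇒ 0
[08] 1b 6c 09 d8 → 0xd8096c1b
  top 5b → 0x1b → cpi [RI]
  rd@[26:24]=0x0 ⇒ $0
  imm@[23:0]=0x96c1b ⇒ 617499
[0c] 00 00 00 bd → 0xbd000000
  top 5b → 0x17 → bor [RR]
  rd@[26:24]=0x5 ⇒ $5
  rs@[23:21]=0x0 ⇒ $0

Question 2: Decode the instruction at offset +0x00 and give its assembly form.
off 0x00: read bc a3 b8 a1 as little → 0xa1b8a3bc
  top 5b → 0x14 → sbi [RI]
  rd: (w>>24)&0x7=0x1 → $1
  imm: (w>>0)&0xffffff=0xb8a3bc → 12100540

sbi $1, 12100540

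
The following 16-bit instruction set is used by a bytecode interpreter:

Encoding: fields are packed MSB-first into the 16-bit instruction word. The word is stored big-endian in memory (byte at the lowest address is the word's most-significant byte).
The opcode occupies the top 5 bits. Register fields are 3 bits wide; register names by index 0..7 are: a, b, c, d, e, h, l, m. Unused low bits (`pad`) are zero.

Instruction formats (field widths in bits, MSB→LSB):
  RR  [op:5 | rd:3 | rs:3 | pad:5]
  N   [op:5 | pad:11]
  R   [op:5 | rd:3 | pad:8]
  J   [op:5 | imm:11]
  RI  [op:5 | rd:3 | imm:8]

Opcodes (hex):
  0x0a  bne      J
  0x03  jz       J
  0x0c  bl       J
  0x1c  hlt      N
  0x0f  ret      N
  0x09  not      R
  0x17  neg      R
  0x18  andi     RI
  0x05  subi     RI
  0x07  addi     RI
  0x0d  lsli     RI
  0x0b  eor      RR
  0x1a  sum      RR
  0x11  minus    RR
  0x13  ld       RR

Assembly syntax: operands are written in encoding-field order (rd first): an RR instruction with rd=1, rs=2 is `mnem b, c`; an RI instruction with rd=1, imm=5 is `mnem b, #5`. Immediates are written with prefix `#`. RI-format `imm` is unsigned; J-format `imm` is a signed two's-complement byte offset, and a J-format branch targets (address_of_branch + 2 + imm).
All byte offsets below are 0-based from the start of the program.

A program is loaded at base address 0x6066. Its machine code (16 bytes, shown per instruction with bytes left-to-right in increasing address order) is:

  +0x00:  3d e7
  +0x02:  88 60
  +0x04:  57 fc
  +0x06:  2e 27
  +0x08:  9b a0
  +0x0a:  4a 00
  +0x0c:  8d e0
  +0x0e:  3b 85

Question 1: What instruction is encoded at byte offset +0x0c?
+0x0c: 8d e0 ⇒ word 0x8de0 (big)
  opcode bits[15:11]=0x11: minus/RR
  rd@[10:8]=0x5 ⇒ h
  rs@[7:5]=0x7 ⇒ m

minus h, m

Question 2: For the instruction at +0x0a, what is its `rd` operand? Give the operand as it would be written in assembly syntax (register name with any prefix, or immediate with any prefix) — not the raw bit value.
c

off 0x0a: read 4a 00 as big → 0x4a00
  opcode bits[15:11]=0x9: not/R
  [10:8] rd=2 = c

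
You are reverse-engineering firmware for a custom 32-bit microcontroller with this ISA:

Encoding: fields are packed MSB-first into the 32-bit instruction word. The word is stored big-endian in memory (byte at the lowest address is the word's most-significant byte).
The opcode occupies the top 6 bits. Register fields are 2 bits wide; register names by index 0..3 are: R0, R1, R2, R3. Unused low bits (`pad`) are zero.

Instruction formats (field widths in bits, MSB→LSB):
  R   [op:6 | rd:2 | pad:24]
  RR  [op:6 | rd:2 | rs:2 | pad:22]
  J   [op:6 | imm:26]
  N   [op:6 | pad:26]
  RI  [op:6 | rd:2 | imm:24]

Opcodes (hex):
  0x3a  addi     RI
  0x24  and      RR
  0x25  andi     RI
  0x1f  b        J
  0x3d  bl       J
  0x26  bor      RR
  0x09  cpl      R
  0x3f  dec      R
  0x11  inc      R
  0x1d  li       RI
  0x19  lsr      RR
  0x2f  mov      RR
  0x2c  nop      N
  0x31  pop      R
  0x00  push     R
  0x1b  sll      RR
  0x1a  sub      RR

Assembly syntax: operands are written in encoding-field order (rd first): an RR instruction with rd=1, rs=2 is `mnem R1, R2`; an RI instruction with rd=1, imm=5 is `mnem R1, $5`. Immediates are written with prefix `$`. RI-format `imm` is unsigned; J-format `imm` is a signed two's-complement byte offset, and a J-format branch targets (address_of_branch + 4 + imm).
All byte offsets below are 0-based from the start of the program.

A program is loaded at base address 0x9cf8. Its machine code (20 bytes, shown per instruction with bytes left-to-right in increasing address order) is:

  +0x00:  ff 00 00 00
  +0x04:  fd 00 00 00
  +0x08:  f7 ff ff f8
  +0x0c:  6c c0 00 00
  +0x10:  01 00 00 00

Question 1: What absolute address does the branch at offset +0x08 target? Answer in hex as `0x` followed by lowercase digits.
+0x08: f7 ff ff f8 ⇒ word 0xf7fffff8 (big)
  top 6b → 0x3d → bl [J]
  imm@[25:0]=0x3fffff8 (s26→-8) ⇒ $-8
  target = base 0x9cf8 + off 0x08 + 4 + imm -8 = 0x9cfc

0x9cfc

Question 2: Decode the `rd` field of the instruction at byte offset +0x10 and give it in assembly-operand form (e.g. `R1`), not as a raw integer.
R1

+0x10: 01 00 00 00 ⇒ word 0x01000000 (big)
  op=0x01000000>>26=0x0 ⇒ push (R)
  [25:24] rd=1 = R1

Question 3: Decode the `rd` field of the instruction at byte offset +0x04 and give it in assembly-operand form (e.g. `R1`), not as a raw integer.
R1

off 0x04: read fd 00 00 00 as big → 0xfd000000
  opcode bits[31:26]=0x3f: dec/R
  [25:24] rd=1 = R1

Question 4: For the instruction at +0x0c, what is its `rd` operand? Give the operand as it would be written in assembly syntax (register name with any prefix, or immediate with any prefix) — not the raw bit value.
R0

[0c] 6c c0 00 00 → 0x6cc00000
  op=0x6cc00000>>26=0x1b ⇒ sll (RR)
  rd: (w>>24)&0x3=0x0 → R0
  rs: (w>>22)&0x3=0x3 → R3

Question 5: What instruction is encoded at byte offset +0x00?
dec R3

[00] ff 00 00 00 → 0xff000000
  op=0xff000000>>26=0x3f ⇒ dec (R)
  rd@[25:24]=0x3 ⇒ R3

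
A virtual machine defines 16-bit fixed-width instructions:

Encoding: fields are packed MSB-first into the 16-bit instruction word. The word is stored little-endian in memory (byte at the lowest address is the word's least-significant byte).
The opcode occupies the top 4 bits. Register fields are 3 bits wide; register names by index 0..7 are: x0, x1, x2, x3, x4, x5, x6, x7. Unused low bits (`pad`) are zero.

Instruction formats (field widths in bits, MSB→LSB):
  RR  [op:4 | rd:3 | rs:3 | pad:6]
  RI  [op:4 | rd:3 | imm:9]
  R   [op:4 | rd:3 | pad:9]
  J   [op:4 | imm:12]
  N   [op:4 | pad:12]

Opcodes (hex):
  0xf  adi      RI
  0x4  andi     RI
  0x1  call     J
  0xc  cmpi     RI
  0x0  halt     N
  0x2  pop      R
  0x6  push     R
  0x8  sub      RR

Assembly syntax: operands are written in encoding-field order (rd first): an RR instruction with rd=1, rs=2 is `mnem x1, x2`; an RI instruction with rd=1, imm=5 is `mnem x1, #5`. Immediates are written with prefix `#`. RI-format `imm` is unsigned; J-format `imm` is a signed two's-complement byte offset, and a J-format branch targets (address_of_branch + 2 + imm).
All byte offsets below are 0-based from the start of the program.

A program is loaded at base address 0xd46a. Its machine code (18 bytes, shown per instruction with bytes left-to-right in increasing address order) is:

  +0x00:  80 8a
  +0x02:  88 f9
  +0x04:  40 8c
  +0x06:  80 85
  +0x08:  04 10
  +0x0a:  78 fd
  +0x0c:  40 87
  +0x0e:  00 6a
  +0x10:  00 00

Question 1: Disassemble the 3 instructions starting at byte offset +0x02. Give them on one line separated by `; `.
adi x4, #392; sub x6, x1; sub x2, x6

@+02  little-endian(88 f9) = 0xf988
  op=0xf988>>12=0xf ⇒ adi (RI)
  rd@[11:9]=0x4 ⇒ x4
  imm@[8:0]=0x188 ⇒ #392
@+04  little-endian(40 8c) = 0x8c40
  op=0x8c40>>12=0x8 ⇒ sub (RR)
  rd@[11:9]=0x6 ⇒ x6
  rs@[8:6]=0x1 ⇒ x1
@+06  little-endian(80 85) = 0x8580
  op=0x8580>>12=0x8 ⇒ sub (RR)
  rd@[11:9]=0x2 ⇒ x2
  rs@[8:6]=0x6 ⇒ x6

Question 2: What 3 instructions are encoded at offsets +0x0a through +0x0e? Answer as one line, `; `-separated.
adi x6, #376; sub x3, x5; push x5

+0x0a: 78 fd ⇒ word 0xfd78 (little)
  opcode bits[15:12]=0xf: adi/RI
  rd@[11:9]=0x6 ⇒ x6
  imm@[8:0]=0x178 ⇒ #376
+0x0c: 40 87 ⇒ word 0x8740 (little)
  opcode bits[15:12]=0x8: sub/RR
  rd@[11:9]=0x3 ⇒ x3
  rs@[8:6]=0x5 ⇒ x5
+0x0e: 00 6a ⇒ word 0x6a00 (little)
  opcode bits[15:12]=0x6: push/R
  rd@[11:9]=0x5 ⇒ x5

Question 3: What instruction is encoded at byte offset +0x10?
[10] 00 00 → 0x0000
  op=0x0000>>12=0x0 ⇒ halt (N)

halt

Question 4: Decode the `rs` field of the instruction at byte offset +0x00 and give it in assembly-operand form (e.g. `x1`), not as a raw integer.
@+00  little-endian(80 8a) = 0x8a80
  opcode bits[15:12]=0x8: sub/RR
  rd@[11:9]=0x5 ⇒ x5
  rs@[8:6]=0x2 ⇒ x2

x2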